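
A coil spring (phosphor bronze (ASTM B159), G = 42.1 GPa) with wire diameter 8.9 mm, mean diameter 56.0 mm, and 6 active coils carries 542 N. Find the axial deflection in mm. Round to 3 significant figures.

17.3 mm

k = Gd⁴/(8D³N_a) = (42.1×10³)(8.9⁴)/(8·56.0³·6) = 31.336 N/mm
δ = F/k = 542 / 31.336 = 17.297 mm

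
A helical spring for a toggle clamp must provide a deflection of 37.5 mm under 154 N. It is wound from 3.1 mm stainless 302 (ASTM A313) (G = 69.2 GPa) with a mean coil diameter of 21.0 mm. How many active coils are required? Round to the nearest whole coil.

21

Required rate k = F/δ = 154/37.5 = 4.1067 N/mm
N_a = Gd⁴/(8D³k) = (69.2×10³ × 3.1⁴)/(8 × 21.0³ × 4.1067)
    = 6.39077e+06 / 304255 = 21 → 21 coils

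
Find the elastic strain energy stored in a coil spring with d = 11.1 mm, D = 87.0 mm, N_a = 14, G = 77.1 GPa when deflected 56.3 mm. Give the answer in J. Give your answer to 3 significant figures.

25.2 J

k = Gd⁴/(8D³N_a) = (77.1×10³)(11.1⁴)/(8·87.0³·14) = 15.87 N/mm
U = ½kδ² = 0.5 × 15.87 × 56.3² = 25151 N·mm = 25.151 J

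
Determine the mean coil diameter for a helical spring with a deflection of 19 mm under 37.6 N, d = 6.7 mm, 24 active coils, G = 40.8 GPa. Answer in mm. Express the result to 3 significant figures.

60.0 mm

Required rate k = F/δ = 37.6/19 = 1.9789 N/mm
D = (Gd⁴/(8N_a·k))^(1/3) = (40.8×10³·6.7⁴/(8·24·1.9789))^(1/3)
  = (216383)^(1/3) = 60.0355 mm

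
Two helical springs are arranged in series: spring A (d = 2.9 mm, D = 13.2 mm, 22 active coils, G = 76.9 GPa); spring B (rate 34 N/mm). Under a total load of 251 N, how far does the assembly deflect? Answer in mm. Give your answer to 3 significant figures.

26.1 mm

k_A = Gd⁴/(8D³N_a) = (76.9×10³)(2.9⁴)/(8·13.2³·22) = 13.436 N/mm
Series: 1/k_eq = 1/13.436 + 1/34 = 0.10384; k_eq = 9.6305 N/mm
δ = F/k_eq = 251/9.6305 = 26.063 mm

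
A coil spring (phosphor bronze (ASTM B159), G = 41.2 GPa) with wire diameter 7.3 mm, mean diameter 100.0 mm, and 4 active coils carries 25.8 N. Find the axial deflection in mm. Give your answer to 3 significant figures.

7.06 mm

k = Gd⁴/(8D³N_a) = (41.2×10³)(7.3⁴)/(8·100.0³·4) = 3.6563 N/mm
δ = F/k = 25.8 / 3.6563 = 7.0564 mm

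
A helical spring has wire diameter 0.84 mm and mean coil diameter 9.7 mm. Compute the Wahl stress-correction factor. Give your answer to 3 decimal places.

C = D/d = 9.7/0.84 = 11.5476
K_W = (4C−1)/(4C−4) + 0.615/C = 45.190/42.190 + 0.0533 = 1.1244

1.124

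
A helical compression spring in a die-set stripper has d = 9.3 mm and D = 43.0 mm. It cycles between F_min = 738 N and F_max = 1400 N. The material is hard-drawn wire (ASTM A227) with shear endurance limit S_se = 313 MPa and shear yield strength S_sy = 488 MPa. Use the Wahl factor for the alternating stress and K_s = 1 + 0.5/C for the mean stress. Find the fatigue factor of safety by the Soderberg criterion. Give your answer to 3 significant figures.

1.91

C = D/d = 43.0/9.3 = 4.6237; K_W = (4C−1)/(4C−4)+0.615/C = 1.3400; K_s = 1+0.5/C = 1.1081
F_a = (F_max−F_min)/2 = 331 N; F_m = (F_max+F_min)/2 = 1069 N
τ_a = K_W·8F_aD/(πd³) = 1.3400 × 45.06 = 60.379 MPa
τ_m = K_s·8F_mD/(πd³) = 1.1081 × 145.52 = 161.26 MPa
Soderberg: 1/n_f = τ_a/S_se + τ_m/S_sy = 60.379/313 + 161.26/488 = 0.19290 + 0.33045 = 0.52336
n_f = 1/0.52336 = 1.911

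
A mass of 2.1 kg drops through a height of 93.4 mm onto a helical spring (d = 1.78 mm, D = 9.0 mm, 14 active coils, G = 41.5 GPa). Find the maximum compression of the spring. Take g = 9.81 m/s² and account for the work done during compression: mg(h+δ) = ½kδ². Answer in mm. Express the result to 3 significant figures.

k = Gd⁴/(8D³N_a) = (41.5×10³)(1.78⁴)/(8·9.0³·14) = 5.1025 N/mm
W = mg = 2.1 × 9.81 = 20.601 N
½kδ² − Wδ − Wh = 0 → δ = (W + √(W² + 2kWh))/k
δ = (20.601 + √(424.4 + 19635.8))/5.1025 = (20.601 + 141.63)/5.1025 = 31.795 mm

31.8 mm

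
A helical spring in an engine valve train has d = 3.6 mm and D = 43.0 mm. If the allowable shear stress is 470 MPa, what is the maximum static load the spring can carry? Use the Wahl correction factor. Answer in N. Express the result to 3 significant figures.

C = D/d = 43.0/3.6 = 11.9444
K_W = (4C−1)/(4C−4) + 0.615/C = 46.778/43.778 + 0.0515 = 1.1200
τ_max = K·8FD/(πd³) → F_max = τ_allow·πd³/(8DK)
F_max = 470·π·3.6³/(8·43.0·1.1200) = 68890/385.29 = 178.8 N

179 N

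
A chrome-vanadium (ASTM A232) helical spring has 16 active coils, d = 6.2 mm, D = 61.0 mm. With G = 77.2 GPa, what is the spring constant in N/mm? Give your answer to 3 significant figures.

3.93 N/mm

k = Gd⁴/(8D³N_a) = (77.2×10³ × 6.2⁴) / (8 × 61.0³ × 16)
  = 1.14073e+08 / 2.90536e+07 = 3.9263 N/mm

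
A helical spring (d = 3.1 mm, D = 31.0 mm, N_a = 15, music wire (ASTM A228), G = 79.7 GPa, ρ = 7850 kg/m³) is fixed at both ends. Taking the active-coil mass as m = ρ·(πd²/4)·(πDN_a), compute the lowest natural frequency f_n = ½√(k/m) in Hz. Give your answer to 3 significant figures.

k = Gd⁴/(8D³N_a) = (79.7×10³)(3.1⁴)/(8·31.0³·15) = 2.0589 N/mm = 2058.9 N/m
Wire length L = πDN_a = π·31.0·15 = 1460.8 mm
m = ρ·(πd²/4)·L = 7850 × 7.5477×10⁻⁶ m² × 1.4608 m = 0.086554 kg
f_n = ½√(k/m) = 0.5·√(2058.9/0.086554) = 0.5·√(23788) = 77.116 Hz

77.1 Hz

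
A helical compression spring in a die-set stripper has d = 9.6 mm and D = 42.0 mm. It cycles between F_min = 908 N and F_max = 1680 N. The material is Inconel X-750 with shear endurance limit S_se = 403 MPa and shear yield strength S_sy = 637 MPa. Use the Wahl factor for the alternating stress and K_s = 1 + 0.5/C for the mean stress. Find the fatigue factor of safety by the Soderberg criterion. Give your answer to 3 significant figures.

C = D/d = 42.0/9.6 = 4.3750; K_W = (4C−1)/(4C−4)+0.615/C = 1.3628; K_s = 1+0.5/C = 1.1143
F_a = (F_max−F_min)/2 = 386 N; F_m = (F_max+F_min)/2 = 1294 N
τ_a = K_W·8F_aD/(πd³) = 1.3628 × 46.662 = 63.591 MPa
τ_m = K_s·8F_mD/(πd³) = 1.1143 × 156.43 = 174.3 MPa
Soderberg: 1/n_f = τ_a/S_se + τ_m/S_sy = 63.591/403 + 174.3/637 = 0.15779 + 0.27363 = 0.43143
n_f = 1/0.43143 = 2.318

2.32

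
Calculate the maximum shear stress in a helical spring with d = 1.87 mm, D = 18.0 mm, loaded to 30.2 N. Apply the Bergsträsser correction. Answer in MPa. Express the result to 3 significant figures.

Spring index C = D/d = 18.0/1.87 = 9.6257
K_B = (4C+2)/(4C−3) = 40.503/35.503 = 1.1408
τ₀ = 8FD/(πd³) = 8·30.2·18.0/(π·1.87³) = 4348.8/20.544 = 211.69 MPa
τ_max = K·τ₀ = 1.1408 × 211.69 = 241.5 MPa

242 MPa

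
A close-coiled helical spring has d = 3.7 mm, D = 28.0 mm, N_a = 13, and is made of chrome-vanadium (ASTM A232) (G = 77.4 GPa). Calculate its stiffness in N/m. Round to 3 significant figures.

k = Gd⁴/(8D³N_a) = (77.4×10³ × 3.7⁴) / (8 × 28.0³ × 13)
  = 1.4506e+07 / 2.28301e+06 = 6.3539 N/mm = 6353.9 N/m

6350 N/m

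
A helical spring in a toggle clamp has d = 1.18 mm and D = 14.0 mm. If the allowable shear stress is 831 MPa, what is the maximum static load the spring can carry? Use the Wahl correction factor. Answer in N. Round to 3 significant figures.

C = D/d = 14.0/1.18 = 11.8644
K_W = (4C−1)/(4C−4) + 0.615/C = 46.458/43.458 + 0.0518 = 1.1209
τ_max = K·8FD/(πd³) → F_max = τ_allow·πd³/(8DK)
F_max = 831·π·1.18³/(8·14.0·1.1209) = 4289.4/125.54 = 34.168 N

34.2 N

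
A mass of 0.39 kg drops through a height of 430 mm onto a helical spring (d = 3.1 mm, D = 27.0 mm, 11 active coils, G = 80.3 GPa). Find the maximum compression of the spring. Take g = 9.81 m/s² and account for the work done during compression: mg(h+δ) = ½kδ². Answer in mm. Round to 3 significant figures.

28.6 mm

k = Gd⁴/(8D³N_a) = (80.3×10³)(3.1⁴)/(8·27.0³·11) = 4.2814 N/mm
W = mg = 0.39 × 9.81 = 3.8259 N
½kδ² − Wδ − Wh = 0 → δ = (W + √(W² + 2kWh))/k
δ = (3.8259 + √(14.638 + 14087.1))/4.2814 = (3.8259 + 118.75)/4.2814 = 28.63 mm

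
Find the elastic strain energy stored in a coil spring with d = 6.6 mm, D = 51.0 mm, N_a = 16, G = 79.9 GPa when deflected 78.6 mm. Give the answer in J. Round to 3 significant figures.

k = Gd⁴/(8D³N_a) = (79.9×10³)(6.6⁴)/(8·51.0³·16) = 8.929 N/mm
U = ½kδ² = 0.5 × 8.929 × 78.6² = 27581 N·mm = 27.581 J

27.6 J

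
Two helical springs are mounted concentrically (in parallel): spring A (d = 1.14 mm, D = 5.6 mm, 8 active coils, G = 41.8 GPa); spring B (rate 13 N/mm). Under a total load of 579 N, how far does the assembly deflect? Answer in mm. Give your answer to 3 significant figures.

k_A = Gd⁴/(8D³N_a) = (41.8×10³)(1.14⁴)/(8·5.6³·8) = 6.2813 N/mm
Parallel: k_eq = 6.2813 + 13 = 19.281 N/mm
δ = F/k_eq = 579/19.281 = 30.029 mm

30.0 mm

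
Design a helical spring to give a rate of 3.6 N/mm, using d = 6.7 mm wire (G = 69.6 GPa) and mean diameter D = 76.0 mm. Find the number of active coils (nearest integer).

N_a = Gd⁴/(8D³k) = (69.6×10³ × 6.7⁴)/(8 × 76.0³ × 3.6)
    = 1.40252e+08 / 1.26425e+07 = 11.09 → 11 coils

11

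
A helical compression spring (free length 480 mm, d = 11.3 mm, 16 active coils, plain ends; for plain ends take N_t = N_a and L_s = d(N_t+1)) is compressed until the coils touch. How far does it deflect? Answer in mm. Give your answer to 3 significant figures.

288 mm

N_t = 16; L_s = 11.3·17 = 192.1 mm
δ_solid = L₀ − L_s = 480 − 192.1 = 287.9 mm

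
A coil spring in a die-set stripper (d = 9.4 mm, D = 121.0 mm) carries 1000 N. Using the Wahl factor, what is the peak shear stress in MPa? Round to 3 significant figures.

Spring index C = D/d = 121.0/9.4 = 12.8723
K_W = (4C−1)/(4C−4) + 0.615/C = 50.489/47.489 + 0.0478 = 1.1109
τ₀ = 8FD/(πd³) = 8·1000·121.0/(π·9.4³) = 968000/2609.4 = 370.97 MPa
τ_max = K·τ₀ = 1.1109 × 370.97 = 412.13 MPa

412 MPa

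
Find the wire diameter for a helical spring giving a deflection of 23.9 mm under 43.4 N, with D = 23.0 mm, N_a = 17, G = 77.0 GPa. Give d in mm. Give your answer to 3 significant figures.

Required rate k = F/δ = 43.4/23.9 = 1.8159 N/mm
d = (8D³N_a·k / G)^(1/4) = (8·23.0³·17·1.8159 / (77.0×10³))^0.25
  = (39.023)^0.25 = 2.4994 mm

2.50 mm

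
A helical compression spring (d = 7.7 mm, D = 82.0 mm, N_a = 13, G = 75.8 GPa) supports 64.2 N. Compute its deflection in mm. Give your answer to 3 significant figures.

k = Gd⁴/(8D³N_a) = (75.8×10³)(7.7⁴)/(8·82.0³·13) = 4.6468 N/mm
δ = F/k = 64.2 / 4.6468 = 13.816 mm

13.8 mm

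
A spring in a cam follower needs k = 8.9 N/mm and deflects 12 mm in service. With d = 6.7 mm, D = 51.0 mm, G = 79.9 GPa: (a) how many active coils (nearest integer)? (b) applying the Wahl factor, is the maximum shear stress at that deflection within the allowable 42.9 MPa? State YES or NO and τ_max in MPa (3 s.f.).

N_a = Gd⁴/(8D³k) = (79.9×10³)(6.7⁴)/(8·51.0³·8.9) = 17.05 → N_a = 17
Actual rate k = Gd⁴/(8D³·17) = 8.9248 N/mm
Working load F = kδ = 8.9248·12 = 107.1 N
C = 51.0/6.7 = 7.6119; K_W = (4C−1)/(4C−4)+0.615/C = 1.1942
τ_max = K_W·8FD/(πd³) = 1.1942·46.245 = 55.227 MPa
τ_max > 42.9 MPa → exceeds allowable

(a) 17 coils; (b) NO, τ_max = 55.2 MPa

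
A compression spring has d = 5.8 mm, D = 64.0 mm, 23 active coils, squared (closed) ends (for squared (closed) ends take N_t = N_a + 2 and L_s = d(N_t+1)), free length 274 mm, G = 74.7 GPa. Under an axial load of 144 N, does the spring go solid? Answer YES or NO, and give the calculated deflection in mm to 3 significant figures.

NO, δ = 82.2 mm

k = Gd⁴/(8D³N_a) = (74.7×10³)(5.8⁴)/(8·64.0³·23) = 1.7526 N/mm
N_t = 25; L_s = 5.8·26 = 150.8 mm; δ_solid = L₀ − L_s = 274 − 150.8 = 123.2 mm
δ = F/k = 144/1.7526 = 82.165 mm
δ < δ_solid → spring does not go solid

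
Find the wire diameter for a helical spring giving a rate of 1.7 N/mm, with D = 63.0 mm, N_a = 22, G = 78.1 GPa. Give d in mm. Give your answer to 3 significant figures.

5.56 mm

d = (8D³N_a·k / G)^(1/4) = (8·63.0³·22·1.7 / (78.1×10³))^0.25
  = (957.93)^0.25 = 5.5633 mm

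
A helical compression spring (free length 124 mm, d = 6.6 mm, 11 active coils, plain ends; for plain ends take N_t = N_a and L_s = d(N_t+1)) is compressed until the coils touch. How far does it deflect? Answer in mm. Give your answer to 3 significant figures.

44.8 mm

N_t = 11; L_s = 6.6·12 = 79.2 mm
δ_solid = L₀ − L_s = 124 − 79.2 = 44.8 mm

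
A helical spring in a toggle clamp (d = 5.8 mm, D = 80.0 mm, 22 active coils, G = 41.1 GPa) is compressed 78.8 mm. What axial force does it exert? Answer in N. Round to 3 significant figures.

k = Gd⁴/(8D³N_a) = (41.1×10³)(5.8⁴)/(8·80.0³·22) = 0.51614 N/mm
F = k·δ = 0.51614 × 78.8 = 40.672 N

40.7 N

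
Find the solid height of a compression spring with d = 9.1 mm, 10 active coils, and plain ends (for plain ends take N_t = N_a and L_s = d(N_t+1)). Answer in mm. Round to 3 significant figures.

100 mm

plain ends: N_t = N_a = 10
L_s = d·(N_t+1) = 9.1 × 11 = 100.1 mm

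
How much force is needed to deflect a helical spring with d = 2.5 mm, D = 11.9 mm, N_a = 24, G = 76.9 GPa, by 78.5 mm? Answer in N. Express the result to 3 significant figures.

k = Gd⁴/(8D³N_a) = (76.9×10³)(2.5⁴)/(8·11.9³·24) = 9.2842 N/mm
F = k·δ = 9.2842 × 78.5 = 728.81 N

729 N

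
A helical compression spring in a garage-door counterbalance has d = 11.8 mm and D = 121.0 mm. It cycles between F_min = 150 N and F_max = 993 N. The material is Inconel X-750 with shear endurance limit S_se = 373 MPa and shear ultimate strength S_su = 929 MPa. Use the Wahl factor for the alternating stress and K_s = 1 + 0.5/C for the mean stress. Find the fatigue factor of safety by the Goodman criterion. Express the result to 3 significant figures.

C = D/d = 121.0/11.8 = 10.2542; K_W = (4C−1)/(4C−4)+0.615/C = 1.1410; K_s = 1+0.5/C = 1.0488
F_a = (F_max−F_min)/2 = 421.5 N; F_m = (F_max+F_min)/2 = 571.5 N
τ_a = K_W·8F_aD/(πd³) = 1.1410 × 79.045 = 90.192 MPa
τ_m = K_s·8F_mD/(πd³) = 1.0488 × 107.18 = 112.4 MPa
Goodman: 1/n_f = τ_a/S_se + τ_m/S_su = 90.192/373 + 112.4/929 = 0.24180 + 0.12099 = 0.36279
n_f = 1/0.36279 = 2.756

2.76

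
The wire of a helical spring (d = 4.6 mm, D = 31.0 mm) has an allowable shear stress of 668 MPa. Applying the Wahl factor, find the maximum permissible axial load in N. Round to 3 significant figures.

C = D/d = 31.0/4.6 = 6.7391
K_W = (4C−1)/(4C−4) + 0.615/C = 25.957/22.957 + 0.0913 = 1.2219
τ_max = K·8FD/(πd³) → F_max = τ_allow·πd³/(8DK)
F_max = 668·π·4.6³/(8·31.0·1.2219) = 2.0427e+05/303.04 = 674.06 N

674 N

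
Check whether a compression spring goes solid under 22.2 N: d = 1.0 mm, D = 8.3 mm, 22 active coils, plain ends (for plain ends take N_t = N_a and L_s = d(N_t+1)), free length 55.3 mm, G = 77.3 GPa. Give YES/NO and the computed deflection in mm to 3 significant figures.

k = Gd⁴/(8D³N_a) = (77.3×10³)(1.0⁴)/(8·8.3³·22) = 0.76813 N/mm
N_t = 22; L_s = 1.0·23 = 23 mm; δ_solid = L₀ − L_s = 55.3 − 23 = 32.3 mm
δ = F/k = 22.2/0.76813 = 28.902 mm
δ < δ_solid → spring does not go solid

NO, δ = 28.9 mm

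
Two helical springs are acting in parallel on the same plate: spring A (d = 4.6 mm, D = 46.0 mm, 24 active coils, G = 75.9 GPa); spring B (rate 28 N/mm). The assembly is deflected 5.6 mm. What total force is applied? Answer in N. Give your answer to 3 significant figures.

167 N

k_A = Gd⁴/(8D³N_a) = (75.9×10³)(4.6⁴)/(8·46.0³·24) = 1.8184 N/mm
Parallel: k_eq = 1.8184 + 28 = 29.818 N/mm
F = k_eq·δ = 29.818·5.6 = 166.98 N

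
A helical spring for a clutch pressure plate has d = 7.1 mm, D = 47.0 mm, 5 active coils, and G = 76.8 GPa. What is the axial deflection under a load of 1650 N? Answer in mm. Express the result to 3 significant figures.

35.1 mm

k = Gd⁴/(8D³N_a) = (76.8×10³)(7.1⁴)/(8·47.0³·5) = 46.994 N/mm
δ = F/k = 1650 / 46.994 = 35.111 mm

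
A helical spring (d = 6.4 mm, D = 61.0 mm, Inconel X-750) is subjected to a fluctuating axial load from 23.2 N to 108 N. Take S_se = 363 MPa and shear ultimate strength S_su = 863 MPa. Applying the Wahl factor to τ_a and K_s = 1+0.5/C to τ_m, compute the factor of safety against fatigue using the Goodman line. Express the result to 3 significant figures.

C = D/d = 61.0/6.4 = 9.5312; K_W = (4C−1)/(4C−4)+0.615/C = 1.1524; K_s = 1+0.5/C = 1.0525
F_a = (F_max−F_min)/2 = 42.4 N; F_m = (F_max+F_min)/2 = 65.6 N
τ_a = K_W·8F_aD/(πd³) = 1.1524 × 25.124 = 28.954 MPa
τ_m = K_s·8F_mD/(πd³) = 1.0525 × 38.872 = 40.911 MPa
Goodman: 1/n_f = τ_a/S_se + τ_m/S_su = 28.954/363 + 40.911/863 = 0.07976 + 0.04741 = 0.12717
n_f = 1/0.12717 = 7.864

7.86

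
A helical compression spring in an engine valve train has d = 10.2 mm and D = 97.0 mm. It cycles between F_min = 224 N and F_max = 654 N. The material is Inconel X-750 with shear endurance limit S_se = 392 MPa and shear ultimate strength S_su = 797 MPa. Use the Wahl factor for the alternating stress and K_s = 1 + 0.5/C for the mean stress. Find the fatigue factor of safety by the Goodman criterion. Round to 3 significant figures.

C = D/d = 97.0/10.2 = 9.5098; K_W = (4C−1)/(4C−4)+0.615/C = 1.1528; K_s = 1+0.5/C = 1.0526
F_a = (F_max−F_min)/2 = 215 N; F_m = (F_max+F_min)/2 = 439 N
τ_a = K_W·8F_aD/(πd³) = 1.1528 × 50.044 = 57.691 MPa
τ_m = K_s·8F_mD/(πd³) = 1.0526 × 102.18 = 107.55 MPa
Goodman: 1/n_f = τ_a/S_se + τ_m/S_su = 57.691/392 + 107.55/797 = 0.14717 + 0.13495 = 0.28212
n_f = 1/0.28212 = 3.545

3.54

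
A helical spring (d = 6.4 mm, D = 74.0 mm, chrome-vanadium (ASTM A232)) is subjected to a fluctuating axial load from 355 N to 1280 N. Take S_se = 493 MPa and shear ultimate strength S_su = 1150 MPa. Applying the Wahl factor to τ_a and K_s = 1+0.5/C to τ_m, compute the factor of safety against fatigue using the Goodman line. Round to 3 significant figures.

C = D/d = 74.0/6.4 = 11.5625; K_W = (4C−1)/(4C−4)+0.615/C = 1.1242; K_s = 1+0.5/C = 1.0432
F_a = (F_max−F_min)/2 = 462.5 N; F_m = (F_max+F_min)/2 = 817.5 N
τ_a = K_W·8F_aD/(πd³) = 1.1242 × 332.46 = 373.75 MPa
τ_m = K_s·8F_mD/(πd³) = 1.0432 × 587.65 = 613.06 MPa
Goodman: 1/n_f = τ_a/S_se + τ_m/S_su = 373.75/493 + 613.06/1150 = 0.75812 + 0.53310 = 1.2912
n_f = 1/1.2912 = 0.7745

0.774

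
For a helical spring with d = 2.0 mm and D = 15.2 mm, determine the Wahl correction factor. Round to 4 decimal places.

C = D/d = 15.2/2.0 = 7.6000
K_W = (4C−1)/(4C−4) + 0.615/C = 29.400/26.400 + 0.0809 = 1.1946

1.1946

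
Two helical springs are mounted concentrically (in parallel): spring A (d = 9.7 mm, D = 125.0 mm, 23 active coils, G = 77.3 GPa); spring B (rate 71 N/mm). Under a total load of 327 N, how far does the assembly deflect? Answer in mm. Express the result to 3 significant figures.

4.49 mm

k_A = Gd⁴/(8D³N_a) = (77.3×10³)(9.7⁴)/(8·125.0³·23) = 1.9042 N/mm
Parallel: k_eq = 1.9042 + 71 = 72.904 N/mm
δ = F/k_eq = 327/72.904 = 4.4853 mm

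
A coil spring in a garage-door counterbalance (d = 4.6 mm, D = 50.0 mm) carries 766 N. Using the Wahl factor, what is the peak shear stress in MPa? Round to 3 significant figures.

1130 MPa

Spring index C = D/d = 50.0/4.6 = 10.8696
K_W = (4C−1)/(4C−4) + 0.615/C = 42.478/39.478 + 0.0566 = 1.1326
τ₀ = 8FD/(πd³) = 8·766·50.0/(π·4.6³) = 306400/305.79 = 1002 MPa
τ_max = K·τ₀ = 1.1326 × 1002 = 1134.8 MPa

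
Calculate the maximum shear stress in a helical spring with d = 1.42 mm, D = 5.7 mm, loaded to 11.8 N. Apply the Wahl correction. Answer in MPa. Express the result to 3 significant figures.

Spring index C = D/d = 5.7/1.42 = 4.0141
K_W = (4C−1)/(4C−4) + 0.615/C = 15.056/12.056 + 0.1532 = 1.4020
τ₀ = 8FD/(πd³) = 8·11.8·5.7/(π·1.42³) = 538.08/8.9953 = 59.818 MPa
τ_max = K·τ₀ = 1.4020 × 59.818 = 83.867 MPa

83.9 MPa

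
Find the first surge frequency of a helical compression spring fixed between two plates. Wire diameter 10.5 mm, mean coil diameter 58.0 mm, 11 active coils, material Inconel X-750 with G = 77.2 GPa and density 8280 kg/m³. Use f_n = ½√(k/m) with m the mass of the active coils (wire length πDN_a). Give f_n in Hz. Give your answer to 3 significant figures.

k = Gd⁴/(8D³N_a) = (77.2×10³)(10.5⁴)/(8·58.0³·11) = 54.652 N/mm = 54652 N/m
Wire length L = πDN_a = π·58.0·11 = 2004.3 mm
m = ρ·(πd²/4)·L = 8280 × 86.59×10⁻⁶ m² × 2.0043 m = 1.437 kg
f_n = ½√(k/m) = 0.5·√(54652/1.437) = 0.5·√(38031) = 97.508 Hz

97.5 Hz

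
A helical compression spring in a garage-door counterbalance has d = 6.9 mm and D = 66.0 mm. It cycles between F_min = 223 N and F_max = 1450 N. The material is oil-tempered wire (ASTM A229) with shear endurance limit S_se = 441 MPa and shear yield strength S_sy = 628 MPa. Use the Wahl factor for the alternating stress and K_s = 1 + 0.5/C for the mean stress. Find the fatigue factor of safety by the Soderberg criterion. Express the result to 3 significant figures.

0.651

C = D/d = 66.0/6.9 = 9.5652; K_W = (4C−1)/(4C−4)+0.615/C = 1.1519; K_s = 1+0.5/C = 1.0523
F_a = (F_max−F_min)/2 = 613.5 N; F_m = (F_max+F_min)/2 = 836.5 N
τ_a = K_W·8F_aD/(πd³) = 1.1519 × 313.87 = 361.54 MPa
τ_m = K_s·8F_mD/(πd³) = 1.0523 × 427.96 = 450.33 MPa
Soderberg: 1/n_f = τ_a/S_se + τ_m/S_sy = 361.54/441 + 450.33/628 = 0.81981 + 0.71709 = 1.5369
n_f = 1/1.5369 = 0.6507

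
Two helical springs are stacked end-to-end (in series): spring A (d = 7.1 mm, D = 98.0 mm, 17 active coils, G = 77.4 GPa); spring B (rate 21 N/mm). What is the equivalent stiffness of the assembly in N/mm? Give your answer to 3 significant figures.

1.43 N/mm

k_A = Gd⁴/(8D³N_a) = (77.4×10³)(7.1⁴)/(8·98.0³·17) = 1.5366 N/mm
Series: 1/k_eq = 1/1.5366 + 1/21 = 0.69841; k_eq = 1.4318 N/mm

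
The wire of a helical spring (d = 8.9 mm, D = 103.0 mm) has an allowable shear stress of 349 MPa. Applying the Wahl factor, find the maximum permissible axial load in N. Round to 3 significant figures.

834 N

C = D/d = 103.0/8.9 = 11.5730
K_W = (4C−1)/(4C−4) + 0.615/C = 45.292/42.292 + 0.0531 = 1.1241
τ_max = K·8FD/(πd³) → F_max = τ_allow·πd³/(8DK)
F_max = 349·π·8.9³/(8·103.0·1.1241) = 7.7294e+05/926.24 = 834.49 N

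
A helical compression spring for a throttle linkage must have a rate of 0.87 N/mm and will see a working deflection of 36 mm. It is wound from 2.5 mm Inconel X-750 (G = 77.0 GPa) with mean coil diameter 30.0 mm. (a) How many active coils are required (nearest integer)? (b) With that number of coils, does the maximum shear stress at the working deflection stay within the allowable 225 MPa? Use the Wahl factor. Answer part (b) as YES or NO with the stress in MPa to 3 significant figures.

(a) 16 coils; (b) YES, τ_max = 171 MPa

N_a = Gd⁴/(8D³k) = (77.0×10³)(2.5⁴)/(8·30.0³·0.87) = 16.01 → N_a = 16
Actual rate k = Gd⁴/(8D³·16) = 0.87032 N/mm
Working load F = kδ = 0.87032·36 = 31.331 N
C = 30.0/2.5 = 12.0000; K_W = (4C−1)/(4C−4)+0.615/C = 1.1194
τ_max = K_W·8FD/(πd³) = 1.1194·153.19 = 171.48 MPa
τ_max ≤ 225 MPa → acceptable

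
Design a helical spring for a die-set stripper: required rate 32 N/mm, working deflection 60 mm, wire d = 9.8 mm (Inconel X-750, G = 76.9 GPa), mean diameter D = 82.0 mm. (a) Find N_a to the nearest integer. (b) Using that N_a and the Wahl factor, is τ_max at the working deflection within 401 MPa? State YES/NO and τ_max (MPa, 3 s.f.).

N_a = Gd⁴/(8D³k) = (76.9×10³)(9.8⁴)/(8·82.0³·32) = 5.025 → N_a = 5
Actual rate k = Gd⁴/(8D³·5) = 32.161 N/mm
Working load F = kδ = 32.161·60 = 1929.7 N
C = 82.0/9.8 = 8.3673; K_W = (4C−1)/(4C−4)+0.615/C = 1.1753
τ_max = K_W·8FD/(πd³) = 1.1753·428.11 = 503.16 MPa
τ_max > 401 MPa → exceeds allowable

(a) 5 coils; (b) NO, τ_max = 503 MPa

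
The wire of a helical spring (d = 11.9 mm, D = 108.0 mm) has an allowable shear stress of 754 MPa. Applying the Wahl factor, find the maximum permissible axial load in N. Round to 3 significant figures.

C = D/d = 108.0/11.9 = 9.0756
K_W = (4C−1)/(4C−4) + 0.615/C = 35.303/32.303 + 0.0678 = 1.1606
τ_max = K·8FD/(πd³) → F_max = τ_allow·πd³/(8DK)
F_max = 754·π·11.9³/(8·108.0·1.1606) = 3.9917e+06/1002.8 = 3980.6 N

3980 N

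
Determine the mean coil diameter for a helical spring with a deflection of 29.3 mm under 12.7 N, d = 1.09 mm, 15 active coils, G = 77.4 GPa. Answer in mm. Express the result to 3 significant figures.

Required rate k = F/δ = 12.7/29.3 = 0.43345 N/mm
D = (Gd⁴/(8N_a·k))^(1/3) = (77.4×10³·1.09⁴/(8·15·0.43345))^(1/3)
  = (2100.53)^(1/3) = 12.8069 mm

12.8 mm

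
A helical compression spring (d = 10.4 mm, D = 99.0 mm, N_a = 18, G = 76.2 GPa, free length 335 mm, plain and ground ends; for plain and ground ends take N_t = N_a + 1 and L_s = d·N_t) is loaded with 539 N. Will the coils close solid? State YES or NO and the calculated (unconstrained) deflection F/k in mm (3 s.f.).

k = Gd⁴/(8D³N_a) = (76.2×10³)(10.4⁴)/(8·99.0³·18) = 6.38 N/mm
N_t = 19; L_s = 10.4·19 = 197.6 mm; δ_solid = L₀ − L_s = 335 − 197.6 = 137.4 mm
δ = F/k = 539/6.38 = 84.483 mm
δ < δ_solid → spring does not go solid

NO, δ = 84.5 mm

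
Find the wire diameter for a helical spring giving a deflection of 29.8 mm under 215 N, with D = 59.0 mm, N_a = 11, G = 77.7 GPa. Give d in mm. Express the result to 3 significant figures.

6.40 mm

Required rate k = F/δ = 215/29.8 = 7.2148 N/mm
d = (8D³N_a·k / G)^(1/4) = (8·59.0³·11·7.2148 / (77.7×10³))^0.25
  = (1678.2)^0.25 = 6.4004 mm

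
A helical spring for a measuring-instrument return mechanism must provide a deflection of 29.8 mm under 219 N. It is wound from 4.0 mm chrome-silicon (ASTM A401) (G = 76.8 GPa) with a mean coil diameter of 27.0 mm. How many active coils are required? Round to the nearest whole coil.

17

Required rate k = F/δ = 219/29.8 = 7.349 N/mm
N_a = Gd⁴/(8D³k) = (76.8×10³ × 4.0⁴)/(8 × 27.0³ × 7.349)
    = 1.96608e+07 / 1.1572e+06 = 16.99 → 17 coils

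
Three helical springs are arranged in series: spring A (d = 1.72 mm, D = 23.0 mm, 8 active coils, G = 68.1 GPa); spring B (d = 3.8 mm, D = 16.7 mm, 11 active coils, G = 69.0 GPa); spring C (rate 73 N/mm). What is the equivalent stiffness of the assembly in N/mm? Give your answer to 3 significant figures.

0.741 N/mm

k_A = Gd⁴/(8D³N_a) = (68.1×10³)(1.72⁴)/(8·23.0³·8) = 0.76542 N/mm
k_B = Gd⁴/(8D³N_a) = (69.0×10³)(3.8⁴)/(8·16.7³·11) = 35.104 N/mm
Series: 1/k_eq = 1/0.76542 + 1/35.104 + 1/73 = 1.3487; k_eq = 0.74147 N/mm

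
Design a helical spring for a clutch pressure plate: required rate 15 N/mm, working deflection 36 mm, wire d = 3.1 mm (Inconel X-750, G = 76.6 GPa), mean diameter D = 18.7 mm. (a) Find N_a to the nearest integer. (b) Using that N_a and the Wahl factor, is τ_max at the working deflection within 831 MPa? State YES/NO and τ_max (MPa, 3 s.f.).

(a) 9 coils; (b) NO, τ_max = 1080 MPa

N_a = Gd⁴/(8D³k) = (76.6×10³)(3.1⁴)/(8·18.7³·15) = 9.015 → N_a = 9
Actual rate k = Gd⁴/(8D³·9) = 15.025 N/mm
Working load F = kδ = 15.025·36 = 540.9 N
C = 18.7/3.1 = 6.0323; K_W = (4C−1)/(4C−4)+0.615/C = 1.2510
τ_max = K_W·8FD/(πd³) = 1.2510·864.6 = 1081.6 MPa
τ_max > 831 MPa → exceeds allowable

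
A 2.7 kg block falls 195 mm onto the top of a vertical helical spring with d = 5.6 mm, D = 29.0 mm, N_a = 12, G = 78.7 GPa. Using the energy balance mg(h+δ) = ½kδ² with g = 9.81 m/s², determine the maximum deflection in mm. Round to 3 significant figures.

k = Gd⁴/(8D³N_a) = (78.7×10³)(5.6⁴)/(8·29.0³·12) = 33.057 N/mm
W = mg = 2.7 × 9.81 = 26.487 N
½kδ² − Wδ − Wh = 0 → δ = (W + √(W² + 2kWh))/k
δ = (26.487 + √(701.56 + 341475))/33.057 = (26.487 + 584.96)/33.057 = 18.497 mm

18.5 mm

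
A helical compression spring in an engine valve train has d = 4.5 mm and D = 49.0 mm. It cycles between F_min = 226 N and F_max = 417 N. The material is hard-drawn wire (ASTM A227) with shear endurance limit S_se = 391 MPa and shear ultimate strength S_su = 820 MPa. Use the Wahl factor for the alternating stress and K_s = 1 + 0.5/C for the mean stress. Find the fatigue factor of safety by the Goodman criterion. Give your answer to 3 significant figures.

1.06

C = D/d = 49.0/4.5 = 10.8889; K_W = (4C−1)/(4C−4)+0.615/C = 1.1323; K_s = 1+0.5/C = 1.0459
F_a = (F_max−F_min)/2 = 95.5 N; F_m = (F_max+F_min)/2 = 321.5 N
τ_a = K_W·8F_aD/(πd³) = 1.1323 × 130.77 = 148.07 MPa
τ_m = K_s·8F_mD/(πd³) = 1.0459 × 440.23 = 460.44 MPa
Goodman: 1/n_f = τ_a/S_se + τ_m/S_su = 148.07/391 + 460.44/820 = 0.37870 + 0.56152 = 0.94022
n_f = 1/0.94022 = 1.064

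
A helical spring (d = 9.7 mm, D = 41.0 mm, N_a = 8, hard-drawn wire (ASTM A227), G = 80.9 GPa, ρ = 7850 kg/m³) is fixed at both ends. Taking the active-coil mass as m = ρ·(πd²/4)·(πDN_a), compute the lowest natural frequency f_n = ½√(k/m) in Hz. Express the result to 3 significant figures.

261 Hz

k = Gd⁴/(8D³N_a) = (80.9×10³)(9.7⁴)/(8·41.0³·8) = 162.37 N/mm = 1.6237e+05 N/m
Wire length L = πDN_a = π·41.0·8 = 1030.4 mm
m = ρ·(πd²/4)·L = 7850 × 73.898×10⁻⁶ m² × 1.0304 m = 0.59776 kg
f_n = ½√(k/m) = 0.5·√(1.6237e+05/0.59776) = 0.5·√(2.7163e+05) = 260.59 Hz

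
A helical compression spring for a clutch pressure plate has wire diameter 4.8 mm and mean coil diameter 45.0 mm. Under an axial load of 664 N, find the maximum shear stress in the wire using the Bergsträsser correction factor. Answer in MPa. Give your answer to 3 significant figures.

788 MPa

Spring index C = D/d = 45.0/4.8 = 9.3750
K_B = (4C+2)/(4C−3) = 39.500/34.500 = 1.1449
τ₀ = 8FD/(πd³) = 8·664·45.0/(π·4.8³) = 239040/347.44 = 688.01 MPa
τ_max = K·τ₀ = 1.1449 × 688.01 = 787.73 MPa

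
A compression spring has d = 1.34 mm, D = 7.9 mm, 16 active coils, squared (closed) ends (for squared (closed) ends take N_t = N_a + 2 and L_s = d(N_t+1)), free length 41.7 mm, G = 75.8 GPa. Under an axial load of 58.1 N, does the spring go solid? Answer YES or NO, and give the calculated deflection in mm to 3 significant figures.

NO, δ = 15.0 mm

k = Gd⁴/(8D³N_a) = (75.8×10³)(1.34⁴)/(8·7.9³·16) = 3.8726 N/mm
N_t = 18; L_s = 1.34·19 = 25.46 mm; δ_solid = L₀ − L_s = 41.7 − 25.46 = 16.24 mm
δ = F/k = 58.1/3.8726 = 15.003 mm
δ < δ_solid → spring does not go solid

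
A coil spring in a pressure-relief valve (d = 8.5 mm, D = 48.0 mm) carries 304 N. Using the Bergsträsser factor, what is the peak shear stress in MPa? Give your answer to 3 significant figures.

76.0 MPa

Spring index C = D/d = 48.0/8.5 = 5.6471
K_B = (4C+2)/(4C−3) = 24.588/19.588 = 1.2553
τ₀ = 8FD/(πd³) = 8·304·48.0/(π·8.5³) = 116736/1929.3 = 60.506 MPa
τ_max = K·τ₀ = 1.2553 × 60.506 = 75.95 MPa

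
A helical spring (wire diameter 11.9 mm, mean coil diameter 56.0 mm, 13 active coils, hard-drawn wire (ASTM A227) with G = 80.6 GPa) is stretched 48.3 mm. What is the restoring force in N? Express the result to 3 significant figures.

4270 N

k = Gd⁴/(8D³N_a) = (80.6×10³)(11.9⁴)/(8·56.0³·13) = 88.496 N/mm
F = k·δ = 88.496 × 48.3 = 4274.4 N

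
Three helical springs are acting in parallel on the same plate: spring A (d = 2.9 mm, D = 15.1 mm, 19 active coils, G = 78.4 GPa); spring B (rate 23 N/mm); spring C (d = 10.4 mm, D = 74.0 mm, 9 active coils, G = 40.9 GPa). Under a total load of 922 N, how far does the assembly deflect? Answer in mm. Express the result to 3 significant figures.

k_A = Gd⁴/(8D³N_a) = (78.4×10³)(2.9⁴)/(8·15.1³·19) = 10.596 N/mm
k_C = Gd⁴/(8D³N_a) = (40.9×10³)(10.4⁴)/(8·74.0³·9) = 16.399 N/mm
Parallel: k_eq = 10.596 + 23 + 16.399 = 49.995 N/mm
δ = F/k_eq = 922/49.995 = 18.442 mm

18.4 mm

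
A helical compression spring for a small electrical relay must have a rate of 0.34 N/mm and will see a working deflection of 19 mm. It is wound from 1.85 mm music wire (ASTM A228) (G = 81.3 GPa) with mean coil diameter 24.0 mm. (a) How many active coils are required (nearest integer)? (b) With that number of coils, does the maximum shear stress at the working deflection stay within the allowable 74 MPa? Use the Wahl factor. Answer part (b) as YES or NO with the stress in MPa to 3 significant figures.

N_a = Gd⁴/(8D³k) = (81.3×10³)(1.85⁴)/(8·24.0³·0.34) = 25.33 → N_a = 25
Actual rate k = Gd⁴/(8D³·25) = 0.34444 N/mm
Working load F = kδ = 0.34444·19 = 6.5444 N
C = 24.0/1.85 = 12.9730; K_W = (4C−1)/(4C−4)+0.615/C = 1.1100
τ_max = K_W·8FD/(πd³) = 1.1100·63.169 = 70.121 MPa
τ_max ≤ 74 MPa → acceptable

(a) 25 coils; (b) YES, τ_max = 70.1 MPa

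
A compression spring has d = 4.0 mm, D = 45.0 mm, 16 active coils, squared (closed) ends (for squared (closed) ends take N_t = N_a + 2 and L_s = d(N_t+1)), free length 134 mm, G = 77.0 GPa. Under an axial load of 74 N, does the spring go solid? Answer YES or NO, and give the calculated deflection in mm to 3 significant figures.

NO, δ = 43.8 mm

k = Gd⁴/(8D³N_a) = (77.0×10³)(4.0⁴)/(8·45.0³·16) = 1.69 N/mm
N_t = 18; L_s = 4.0·19 = 76 mm; δ_solid = L₀ − L_s = 134 − 76 = 58 mm
δ = F/k = 74/1.69 = 43.787 mm
δ < δ_solid → spring does not go solid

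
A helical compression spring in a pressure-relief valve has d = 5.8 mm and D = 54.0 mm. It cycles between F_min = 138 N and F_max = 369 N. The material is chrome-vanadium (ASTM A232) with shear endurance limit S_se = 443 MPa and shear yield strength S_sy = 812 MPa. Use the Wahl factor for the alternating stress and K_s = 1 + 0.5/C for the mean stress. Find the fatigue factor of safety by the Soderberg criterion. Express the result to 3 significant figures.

C = D/d = 54.0/5.8 = 9.3103; K_W = (4C−1)/(4C−4)+0.615/C = 1.1563; K_s = 1+0.5/C = 1.0537
F_a = (F_max−F_min)/2 = 115.5 N; F_m = (F_max+F_min)/2 = 253.5 N
τ_a = K_W·8F_aD/(πd³) = 1.1563 × 81.401 = 94.125 MPa
τ_m = K_s·8F_mD/(πd³) = 1.0537 × 178.66 = 188.25 MPa
Soderberg: 1/n_f = τ_a/S_se + τ_m/S_sy = 94.125/443 + 188.25/812 = 0.21247 + 0.23184 = 0.44431
n_f = 1/0.44431 = 2.251

2.25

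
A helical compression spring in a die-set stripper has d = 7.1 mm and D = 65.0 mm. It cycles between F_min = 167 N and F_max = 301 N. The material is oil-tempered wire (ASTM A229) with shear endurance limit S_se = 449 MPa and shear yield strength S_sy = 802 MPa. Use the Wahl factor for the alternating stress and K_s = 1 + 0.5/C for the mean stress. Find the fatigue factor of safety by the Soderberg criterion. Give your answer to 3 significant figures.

4.50

C = D/d = 65.0/7.1 = 9.1549; K_W = (4C−1)/(4C−4)+0.615/C = 1.1591; K_s = 1+0.5/C = 1.0546
F_a = (F_max−F_min)/2 = 67 N; F_m = (F_max+F_min)/2 = 234 N
τ_a = K_W·8F_aD/(πd³) = 1.1591 × 30.985 = 35.916 MPa
τ_m = K_s·8F_mD/(πd³) = 1.0546 × 108.22 = 114.13 MPa
Soderberg: 1/n_f = τ_a/S_se + τ_m/S_sy = 35.916/449 + 114.13/802 = 0.07999 + 0.14230 = 0.22229
n_f = 1/0.22229 = 4.499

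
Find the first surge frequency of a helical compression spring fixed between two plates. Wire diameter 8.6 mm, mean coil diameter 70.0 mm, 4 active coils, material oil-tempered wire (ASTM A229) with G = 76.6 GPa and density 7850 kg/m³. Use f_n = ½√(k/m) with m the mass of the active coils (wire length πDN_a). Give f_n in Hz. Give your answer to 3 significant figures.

k = Gd⁴/(8D³N_a) = (76.6×10³)(8.6⁴)/(8·70.0³·4) = 38.175 N/mm = 38175 N/m
Wire length L = πDN_a = π·70.0·4 = 879.65 mm
m = ρ·(πd²/4)·L = 7850 × 58.088×10⁻⁶ m² × 0.87965 m = 0.40111 kg
f_n = ½√(k/m) = 0.5·√(38175/0.40111) = 0.5·√(95173) = 154.25 Hz

154 Hz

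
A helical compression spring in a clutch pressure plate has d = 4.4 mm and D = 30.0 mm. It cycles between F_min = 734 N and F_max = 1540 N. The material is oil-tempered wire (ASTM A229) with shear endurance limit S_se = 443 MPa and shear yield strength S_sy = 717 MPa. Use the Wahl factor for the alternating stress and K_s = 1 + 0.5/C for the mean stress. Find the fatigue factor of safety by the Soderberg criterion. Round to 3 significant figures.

C = D/d = 30.0/4.4 = 6.8182; K_W = (4C−1)/(4C−4)+0.615/C = 1.2191; K_s = 1+0.5/C = 1.0733
F_a = (F_max−F_min)/2 = 403 N; F_m = (F_max+F_min)/2 = 1137 N
τ_a = K_W·8F_aD/(πd³) = 1.2191 × 361.42 = 440.61 MPa
τ_m = K_s·8F_mD/(πd³) = 1.0733 × 1019.7 = 1094.5 MPa
Soderberg: 1/n_f = τ_a/S_se + τ_m/S_sy = 440.61/443 + 1094.5/717 = 0.99459 + 1.52644 = 2.521
n_f = 1/2.521 = 0.3967

0.397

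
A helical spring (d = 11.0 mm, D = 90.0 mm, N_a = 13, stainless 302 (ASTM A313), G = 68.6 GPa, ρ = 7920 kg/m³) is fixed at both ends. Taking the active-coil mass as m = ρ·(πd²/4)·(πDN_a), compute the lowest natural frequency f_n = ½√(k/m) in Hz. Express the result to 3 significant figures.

34.6 Hz

k = Gd⁴/(8D³N_a) = (68.6×10³)(11.0⁴)/(8·90.0³·13) = 13.248 N/mm = 13248 N/m
Wire length L = πDN_a = π·90.0·13 = 3675.7 mm
m = ρ·(πd²/4)·L = 7920 × 95.033×10⁻⁶ m² × 3.6757 m = 2.7665 kg
f_n = ½√(k/m) = 0.5·√(13248/2.7665) = 0.5·√(4788.5) = 34.599 Hz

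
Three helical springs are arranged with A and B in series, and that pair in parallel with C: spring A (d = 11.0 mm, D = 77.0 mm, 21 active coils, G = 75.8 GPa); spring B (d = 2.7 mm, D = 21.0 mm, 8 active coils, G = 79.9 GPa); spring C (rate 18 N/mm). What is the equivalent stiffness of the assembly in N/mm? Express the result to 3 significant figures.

22.8 N/mm

k_A = Gd⁴/(8D³N_a) = (75.8×10³)(11.0⁴)/(8·77.0³·21) = 14.47 N/mm
k_B = Gd⁴/(8D³N_a) = (79.9×10³)(2.7⁴)/(8·21.0³·8) = 7.1641 N/mm
Springs A,B series: k_AB = 1/(1/14.47+1/7.1641) = 4.7917 N/mm; parallel with C: k_eq = 4.7917+18 = 22.792 N/mm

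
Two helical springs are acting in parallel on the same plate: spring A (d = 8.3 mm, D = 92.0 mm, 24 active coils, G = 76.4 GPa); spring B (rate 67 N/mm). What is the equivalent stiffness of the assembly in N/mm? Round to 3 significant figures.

69.4 N/mm

k_A = Gd⁴/(8D³N_a) = (76.4×10³)(8.3⁴)/(8·92.0³·24) = 2.4252 N/mm
Parallel: k_eq = 2.4252 + 67 = 69.425 N/mm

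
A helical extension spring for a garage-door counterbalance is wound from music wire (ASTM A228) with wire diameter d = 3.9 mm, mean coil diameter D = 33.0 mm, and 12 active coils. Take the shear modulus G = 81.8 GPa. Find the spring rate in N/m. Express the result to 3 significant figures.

5490 N/m

k = Gd⁴/(8D³N_a) = (81.8×10³ × 3.9⁴) / (8 × 33.0³ × 12)
  = 1.89239e+07 / 3.44995e+06 = 5.4853 N/mm = 5485.3 N/m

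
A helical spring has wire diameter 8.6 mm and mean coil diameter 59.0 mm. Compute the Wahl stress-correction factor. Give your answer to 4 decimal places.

1.2176

C = D/d = 59.0/8.6 = 6.8605
K_W = (4C−1)/(4C−4) + 0.615/C = 26.442/23.442 + 0.0896 = 1.2176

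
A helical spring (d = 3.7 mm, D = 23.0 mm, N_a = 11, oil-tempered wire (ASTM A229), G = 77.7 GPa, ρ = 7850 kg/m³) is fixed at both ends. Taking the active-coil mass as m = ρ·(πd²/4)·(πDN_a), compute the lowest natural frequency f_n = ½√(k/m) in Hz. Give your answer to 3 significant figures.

k = Gd⁴/(8D³N_a) = (77.7×10³)(3.7⁴)/(8·23.0³·11) = 13.601 N/mm = 13601 N/m
Wire length L = πDN_a = π·23.0·11 = 794.82 mm
m = ρ·(πd²/4)·L = 7850 × 10.752×10⁻⁶ m² × 0.79482 m = 0.067086 kg
f_n = ½√(k/m) = 0.5·√(13601/0.067086) = 0.5·√(2.0273e+05) = 225.13 Hz

225 Hz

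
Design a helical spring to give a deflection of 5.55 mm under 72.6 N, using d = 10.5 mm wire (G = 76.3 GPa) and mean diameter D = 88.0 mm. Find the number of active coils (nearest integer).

13

Required rate k = F/δ = 72.6/5.55 = 13.081 N/mm
N_a = Gd⁴/(8D³k) = (76.3×10³ × 10.5⁴)/(8 × 88.0³ × 13.081)
    = 9.27431e+08 / 7.13151e+07 = 13 → 13 coils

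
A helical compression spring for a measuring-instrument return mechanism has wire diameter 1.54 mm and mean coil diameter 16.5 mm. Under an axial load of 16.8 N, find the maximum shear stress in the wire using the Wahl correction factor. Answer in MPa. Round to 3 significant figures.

219 MPa

Spring index C = D/d = 16.5/1.54 = 10.7143
K_W = (4C−1)/(4C−4) + 0.615/C = 41.857/38.857 + 0.0574 = 1.1346
τ₀ = 8FD/(πd³) = 8·16.8·16.5/(π·1.54³) = 2217.6/11.474 = 193.27 MPa
τ_max = K·τ₀ = 1.1346 × 193.27 = 219.29 MPa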